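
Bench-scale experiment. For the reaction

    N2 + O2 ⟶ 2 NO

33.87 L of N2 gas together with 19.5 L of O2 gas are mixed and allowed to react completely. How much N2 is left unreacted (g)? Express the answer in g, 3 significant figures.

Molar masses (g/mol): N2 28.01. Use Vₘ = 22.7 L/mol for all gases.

n(N2) = 33.87 / 22.7 = 1.492 mol
n(O2) = 19.50 / 22.7 = 0.8590 mol
n/ν for N2 = 1.492/1 = 1.492
n/ν for O2 = 0.8590/1 = 0.8590
Smallest n/ν is O2 → limiting reagent.
N2 consumed = (1/1) × 0.8590 = 0.8590 mol
N2 remaining = 1.492 − 0.8590 = 0.6330 mol
mass = 0.6330 × 28.01 = 17.73 g

17.7 g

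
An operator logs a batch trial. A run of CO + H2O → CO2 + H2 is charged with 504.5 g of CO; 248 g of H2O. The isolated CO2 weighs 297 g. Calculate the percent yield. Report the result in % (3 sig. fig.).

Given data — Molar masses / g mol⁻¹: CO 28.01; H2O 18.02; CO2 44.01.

n(CO) = 504.5 / 28.01 = 18.01 mol
n(H2O) = 248.0 / 18.02 = 13.76 mol
n/ν for CO = 18.01/1 = 18.01
n/ν for H2O = 13.76/1 = 13.76
Smallest n/ν is H2O → limiting reagent.
theoretical n(CO2) = (1/1) × 13.76 = 13.76 mol → 605.6 g
% yield = 297 / 605.6 × 100 = 49.04 %

49.0 %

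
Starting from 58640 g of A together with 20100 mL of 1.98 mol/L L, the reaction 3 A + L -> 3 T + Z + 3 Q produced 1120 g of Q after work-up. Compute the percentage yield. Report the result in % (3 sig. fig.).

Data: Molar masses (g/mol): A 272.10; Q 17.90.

52.4 %

n(A) = 58640 / 272.10 = 215.5 mol
n(L) = 1.98 × 20100/1000 = 39.80 mol
n/ν for A = 215.5/3 = 71.83
n/ν for L = 39.80/1 = 39.80
Smallest n/ν is L → limiting reagent.
theoretical n(Q) = (3/1) × 39.80 = 119.4 mol → 2137 g
% yield = 1120 / 2137 × 100 = 52.41 %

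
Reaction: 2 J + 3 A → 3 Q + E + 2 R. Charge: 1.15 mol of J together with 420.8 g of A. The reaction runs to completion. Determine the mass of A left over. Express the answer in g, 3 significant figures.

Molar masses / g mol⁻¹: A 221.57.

n(J) = 1.150 mol
n(A) = 420.8 / 221.57 = 1.899 mol
n/ν for J = 1.150/2 = 0.5750
n/ν for A = 1.899/3 = 0.6330
Smallest n/ν is J → limiting reagent.
A consumed = (3/2) × 1.150 = 1.725 mol
A remaining = 1.899 − 1.725 = 0.1740 mol
mass = 0.1740 × 221.57 = 38.55 g

38.6 g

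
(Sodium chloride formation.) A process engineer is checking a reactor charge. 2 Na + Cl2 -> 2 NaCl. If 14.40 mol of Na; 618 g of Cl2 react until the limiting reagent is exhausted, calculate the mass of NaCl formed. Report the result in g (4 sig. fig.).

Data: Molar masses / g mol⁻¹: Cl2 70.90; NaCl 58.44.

841.5 g

n(Na) = 14.40 mol
n(Cl2) = 618.0 / 70.90 = 8.717 mol
n/ν for Na = 14.40/2 = 7.200
n/ν for Cl2 = 8.717/1 = 8.717
Smallest n/ν is Na → limiting reagent.
n(NaCl) = (2/2) × 14.40 = 14.40 mol
mass = 14.40 × 58.44 = 841.5 g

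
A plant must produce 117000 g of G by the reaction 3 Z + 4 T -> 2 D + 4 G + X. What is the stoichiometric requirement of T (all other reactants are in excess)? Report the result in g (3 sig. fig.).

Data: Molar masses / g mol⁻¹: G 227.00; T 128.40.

66200 g

n(G) = 117000 / 227.00 = 515.4 mol
n(T) = (4/4) × 515.4 = 515.4 mol
mass = 515.4 × 128.40 = 66180 g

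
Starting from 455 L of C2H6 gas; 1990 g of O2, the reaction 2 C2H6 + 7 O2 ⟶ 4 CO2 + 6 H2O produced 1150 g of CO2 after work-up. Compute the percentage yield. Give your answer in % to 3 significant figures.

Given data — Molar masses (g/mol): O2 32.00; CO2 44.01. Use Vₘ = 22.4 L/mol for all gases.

73.5 %

n(C2H6) = 455.0 / 22.4 = 20.31 mol
n(O2) = 1990 / 32.00 = 62.19 mol
n/ν for C2H6 = 20.31/2 = 10.16
n/ν for O2 = 62.19/7 = 8.884
Smallest n/ν is O2 → limiting reagent.
theoretical n(CO2) = (4/7) × 62.19 = 35.54 mol → 1564 g
% yield = 1150 / 1564 × 100 = 73.53 %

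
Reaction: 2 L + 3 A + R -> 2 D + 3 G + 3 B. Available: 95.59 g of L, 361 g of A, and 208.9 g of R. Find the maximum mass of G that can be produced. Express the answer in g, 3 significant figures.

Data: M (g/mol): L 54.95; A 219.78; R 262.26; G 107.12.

n(L) = 95.59 / 54.95 = 1.740 mol
n(A) = 361.0 / 219.78 = 1.643 mol
n(R) = 208.9 / 262.26 = 0.7965 mol
n/ν for L = 1.740/2 = 0.8700
n/ν for A = 1.643/3 = 0.5477
n/ν for R = 0.7965/1 = 0.7965
Smallest n/ν is A → limiting reagent.
n(G) = (3/3) × 1.643 = 1.643 mol
mass = 1.643 × 107.12 = 176.0 g

176 g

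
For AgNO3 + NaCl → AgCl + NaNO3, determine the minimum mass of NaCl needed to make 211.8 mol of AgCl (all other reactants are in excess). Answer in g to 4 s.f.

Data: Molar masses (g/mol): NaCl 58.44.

12380 g

n(AgCl) = 211.8 mol
n(NaCl) = (1/1) × 211.8 = 211.8 mol
mass = 211.8 × 58.44 = 12380 g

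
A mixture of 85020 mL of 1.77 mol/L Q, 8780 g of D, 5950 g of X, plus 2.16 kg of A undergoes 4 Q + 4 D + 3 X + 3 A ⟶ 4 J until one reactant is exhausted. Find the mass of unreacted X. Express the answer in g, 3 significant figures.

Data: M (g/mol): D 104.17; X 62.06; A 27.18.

2030 g

n(Q) = 1.77 × 85020/1000 = 150.5 mol
n(D) = 8780 / 104.17 = 84.29 mol
n(X) = 5950 / 62.06 = 95.87 mol
n(A) = 2.160×1000 / 27.18 = 79.47 mol
n/ν for Q = 150.5/4 = 37.63
n/ν for D = 84.29/4 = 21.07
n/ν for X = 95.87/3 = 31.96
n/ν for A = 79.47/3 = 26.49
Smallest n/ν is D → limiting reagent.
X consumed = (3/4) × 84.29 = 63.22 mol
X remaining = 95.87 − 63.22 = 32.65 mol
mass = 32.65 × 62.06 = 2026 g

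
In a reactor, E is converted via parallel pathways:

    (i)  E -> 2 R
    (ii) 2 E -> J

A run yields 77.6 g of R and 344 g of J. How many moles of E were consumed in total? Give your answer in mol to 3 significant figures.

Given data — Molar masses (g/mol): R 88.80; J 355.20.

2.37 mol

n(R) = 77.6 / 88.80 = 0.8739 mol
n(J) = 344 / 355.20 = 0.9685 mol
n(E) via (i) = (1/2)×0.8739 = 0.4370 mol
n(E) via (ii) = (2/1)×0.9685 = 1.937 mol
total n(E) = 0.4370 + 1.937 = 2.374 mol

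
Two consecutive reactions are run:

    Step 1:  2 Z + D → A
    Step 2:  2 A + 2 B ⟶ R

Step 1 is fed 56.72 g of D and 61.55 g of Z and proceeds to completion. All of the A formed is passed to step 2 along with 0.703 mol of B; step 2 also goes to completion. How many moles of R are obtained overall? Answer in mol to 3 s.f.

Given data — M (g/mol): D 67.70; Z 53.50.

Step 1:
n(D) = 56.72 / 67.70 = 0.8378 mol
n(Z) = 61.55 / 53.50 = 1.150 mol
n/ν for D = 0.8378/1 = 0.8378
n/ν for Z = 1.150/2 = 0.5750
Smallest n/ν is Z → limiting reagent.
n(A) produced = (1/2) × 1.150 = 0.5750 mol
Step 2:
n(A) available = 0.5750 mol
n(B) = 0.7030 mol
n/ν for A = 0.5750/2 = 0.2875
n/ν for B = 0.7030/2 = 0.3515
Smallest n/ν is A → limiting reagent.
n(R) = (1/2) × 0.5750 = 0.2875 mol

0.288 mol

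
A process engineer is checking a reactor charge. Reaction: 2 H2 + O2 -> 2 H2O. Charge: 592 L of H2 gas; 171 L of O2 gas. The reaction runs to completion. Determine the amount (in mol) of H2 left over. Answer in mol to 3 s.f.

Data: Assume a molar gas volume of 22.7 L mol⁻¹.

n(H2) = 592.0 / 22.7 = 26.08 mol
n(O2) = 171.0 / 22.7 = 7.533 mol
n/ν → H2: 13.04, O2: 7.533; O2 is limiting.
H2 consumed = (2/1) × 7.533 = 15.07 mol
H2 remaining = 26.08 − 15.07 = 11.01 mol

11.0 mol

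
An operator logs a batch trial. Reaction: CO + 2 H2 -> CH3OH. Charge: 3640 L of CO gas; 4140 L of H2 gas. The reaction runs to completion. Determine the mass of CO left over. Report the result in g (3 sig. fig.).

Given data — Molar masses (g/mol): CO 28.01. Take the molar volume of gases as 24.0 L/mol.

n(CO) = 3640 / 24.0 = 151.7 mol
n(H2) = 4140 / 24.0 = 172.5 mol
n/ν for CO = 151.7/1 = 151.7
n/ν for H2 = 172.5/2 = 86.25
Smallest n/ν is H2 → limiting reagent.
CO consumed = (1/2) × 172.5 = 86.25 mol
CO remaining = 151.7 − 86.25 = 65.45 mol
mass = 65.45 × 28.01 = 1833 g

1830 g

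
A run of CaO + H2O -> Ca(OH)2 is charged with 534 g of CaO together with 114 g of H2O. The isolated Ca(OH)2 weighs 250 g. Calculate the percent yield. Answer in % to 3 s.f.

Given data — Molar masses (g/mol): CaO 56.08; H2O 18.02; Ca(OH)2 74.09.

n(CaO) = 534.0 / 56.08 = 9.522 mol
n(H2O) = 114.0 / 18.02 = 6.326 mol
n/ν for CaO = 9.522/1 = 9.522
n/ν for H2O = 6.326/1 = 6.326
Smallest n/ν is H2O → limiting reagent.
theoretical n(Ca(OH)2) = (1/1) × 6.326 = 6.326 mol → 468.7 g
% yield = 250 / 468.7 × 100 = 53.34 %

53.3 %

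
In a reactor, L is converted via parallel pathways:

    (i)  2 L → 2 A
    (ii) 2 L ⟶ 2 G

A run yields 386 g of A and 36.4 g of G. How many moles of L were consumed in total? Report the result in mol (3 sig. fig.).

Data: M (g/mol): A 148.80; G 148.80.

n(A) = 386 / 148.80 = 2.594 mol
n(G) = 36.4 / 148.80 = 0.2446 mol
n(L) via (i) = (2/2)×2.594 = 2.594 mol
n(L) via (ii) = (2/2)×0.2446 = 0.2446 mol
total n(L) = 2.594 + 0.2446 = 2.839 mol

2.84 mol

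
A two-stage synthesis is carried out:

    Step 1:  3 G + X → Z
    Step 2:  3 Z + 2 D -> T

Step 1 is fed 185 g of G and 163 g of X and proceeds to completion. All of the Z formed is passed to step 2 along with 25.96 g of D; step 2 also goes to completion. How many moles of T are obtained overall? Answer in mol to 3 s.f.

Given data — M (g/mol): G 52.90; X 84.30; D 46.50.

0.279 mol

Step 1:
n(G) = 185.0 / 52.90 = 3.497 mol
n(X) = 163.0 / 84.30 = 1.934 mol
n/ν → G: 1.166, X: 1.934; G is limiting.
n(Z) produced = (1/3) × 3.497 = 1.166 mol
Step 2:
n(Z) available = 1.166 mol
n(D) = 25.96 / 46.50 = 0.5583 mol
n/ν → Z: 0.3887, D: 0.2792; D is limiting.
n(T) = (1/2) × 0.5583 = 0.2792 mol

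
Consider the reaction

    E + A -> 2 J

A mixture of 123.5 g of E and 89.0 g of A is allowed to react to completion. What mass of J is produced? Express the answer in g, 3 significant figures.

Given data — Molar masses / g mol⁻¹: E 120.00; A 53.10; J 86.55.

178 g

n(E) = 123.5 / 120.00 = 1.029 mol
n(A) = 89.00 / 53.10 = 1.676 mol
n/ν for E = 1.029/1 = 1.029
n/ν for A = 1.676/1 = 1.676
Smallest n/ν is E → limiting reagent.
n(J) = (2/1) × 1.029 = 2.058 mol
mass = 2.058 × 86.55 = 178.1 g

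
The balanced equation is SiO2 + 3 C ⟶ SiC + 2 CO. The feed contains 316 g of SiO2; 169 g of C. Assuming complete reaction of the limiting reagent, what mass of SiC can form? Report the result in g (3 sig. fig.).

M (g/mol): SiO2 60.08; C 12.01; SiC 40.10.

188 g

n(SiO2) = 316.0 / 60.08 = 5.260 mol
n(C) = 169.0 / 12.01 = 14.07 mol
n/ν for SiO2 = 5.260/1 = 5.260
n/ν for C = 14.07/3 = 4.690
Smallest n/ν is C → limiting reagent.
n(SiC) = (1/3) × 14.07 = 4.690 mol
mass = 4.690 × 40.10 = 188.1 g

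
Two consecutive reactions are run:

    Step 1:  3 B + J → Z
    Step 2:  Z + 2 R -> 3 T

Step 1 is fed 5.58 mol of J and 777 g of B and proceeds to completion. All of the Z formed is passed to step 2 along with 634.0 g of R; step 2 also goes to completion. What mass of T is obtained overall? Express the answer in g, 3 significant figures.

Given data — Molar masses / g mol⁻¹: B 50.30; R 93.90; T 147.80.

Step 1:
n(J) = 5.580 mol
n(B) = 777.0 / 50.30 = 15.45 mol
n/ν → J: 5.580, B: 5.150; B is limiting.
n(Z) produced = (1/3) × 15.45 = 5.150 mol
Step 2:
n(Z) available = 5.150 mol
n(R) = 634.0 / 93.90 = 6.752 mol
n/ν → Z: 5.150, R: 3.376; R is limiting.
n(T) = (3/2) × 6.752 = 10.13 mol
mass = 10.13 × 147.80 = 1497 g

1500 g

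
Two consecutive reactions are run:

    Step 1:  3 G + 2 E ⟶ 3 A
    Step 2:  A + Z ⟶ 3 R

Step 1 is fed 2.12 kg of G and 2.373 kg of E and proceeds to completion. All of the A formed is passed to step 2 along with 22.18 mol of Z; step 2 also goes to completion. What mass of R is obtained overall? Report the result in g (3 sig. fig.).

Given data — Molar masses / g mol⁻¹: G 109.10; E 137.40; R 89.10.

Step 1:
n(G) = 2.120×1000 / 109.10 = 19.43 mol
n(E) = 2.373×1000 / 137.40 = 17.27 mol
n/ν for G = 19.43/3 = 6.477
n/ν for E = 17.27/2 = 8.635
Smallest n/ν is G → limiting reagent.
n(A) produced = (3/3) × 19.43 = 19.43 mol
Step 2:
n(A) available = 19.43 mol
n(Z) = 22.18 mol
n/ν for A = 19.43/1 = 19.43
n/ν for Z = 22.18/1 = 22.18
Smallest n/ν is A → limiting reagent.
n(R) = (3/1) × 19.43 = 58.29 mol
mass = 58.29 × 89.10 = 5194 g

5190 g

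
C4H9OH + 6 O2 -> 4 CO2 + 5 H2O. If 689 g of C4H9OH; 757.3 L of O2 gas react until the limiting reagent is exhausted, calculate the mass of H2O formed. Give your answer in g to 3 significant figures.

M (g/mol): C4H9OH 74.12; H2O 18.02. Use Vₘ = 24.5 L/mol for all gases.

n(C4H9OH) = 689.0 / 74.12 = 9.296 mol
n(O2) = 757.3 / 24.5 = 30.91 mol
n/ν → C4H9OH: 9.296, O2: 5.152; O2 is limiting.
n(H2O) = (5/6) × 30.91 = 25.76 mol
mass = 25.76 × 18.02 = 464.2 g

464 g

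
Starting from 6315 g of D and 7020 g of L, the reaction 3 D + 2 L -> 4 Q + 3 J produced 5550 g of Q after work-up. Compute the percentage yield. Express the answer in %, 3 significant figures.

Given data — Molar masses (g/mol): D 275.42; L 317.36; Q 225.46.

n(D) = 6315 / 275.42 = 22.93 mol
n(L) = 7020 / 317.36 = 22.12 mol
n/ν for D = 22.93/3 = 7.643
n/ν for L = 22.12/2 = 11.06
Smallest n/ν is D → limiting reagent.
theoretical n(Q) = (4/3) × 22.93 = 30.57 mol → 6892 g
% yield = 5550 / 6892 × 100 = 80.53 %

80.5 %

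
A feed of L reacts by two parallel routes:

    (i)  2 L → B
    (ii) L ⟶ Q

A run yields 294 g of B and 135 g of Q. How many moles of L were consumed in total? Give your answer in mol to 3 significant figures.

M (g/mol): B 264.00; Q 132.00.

3.25 mol

n(B) = 294 / 264.00 = 1.114 mol
n(Q) = 135 / 132.00 = 1.023 mol
n(L) via (i) = (2/1)×1.114 = 2.228 mol
n(L) via (ii) = (1/1)×1.023 = 1.023 mol
total n(L) = 2.228 + 1.023 = 3.251 mol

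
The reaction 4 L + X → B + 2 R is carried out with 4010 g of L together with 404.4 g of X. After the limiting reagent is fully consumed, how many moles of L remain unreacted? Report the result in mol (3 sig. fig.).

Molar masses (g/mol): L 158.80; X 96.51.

8.49 mol

n(L) = 4010 / 158.80 = 25.25 mol
n(X) = 404.4 / 96.51 = 4.190 mol
n/ν → L: 6.313, X: 4.190; X is limiting.
L consumed = (4/1) × 4.190 = 16.76 mol
L remaining = 25.25 − 16.76 = 8.490 mol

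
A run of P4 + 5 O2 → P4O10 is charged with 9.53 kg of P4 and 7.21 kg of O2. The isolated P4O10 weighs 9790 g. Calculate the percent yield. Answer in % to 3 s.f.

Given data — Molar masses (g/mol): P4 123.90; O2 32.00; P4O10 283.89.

n(P4) = 9.530×1000 / 123.90 = 76.92 mol
n(O2) = 7.210×1000 / 32.00 = 225.3 mol
n/ν → P4: 76.92, O2: 45.06; O2 is limiting.
theoretical n(P4O10) = (1/5) × 225.3 = 45.06 mol → 12790 g
% yield = 9790 / 12790 × 100 = 76.54 %

76.5 %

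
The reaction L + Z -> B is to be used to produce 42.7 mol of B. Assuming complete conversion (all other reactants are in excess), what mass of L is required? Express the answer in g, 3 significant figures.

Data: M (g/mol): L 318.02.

n(B) = 42.70 mol
n(L) = (1/1) × 42.70 = 42.70 mol
mass = 42.70 × 318.02 = 13580 g

13600 g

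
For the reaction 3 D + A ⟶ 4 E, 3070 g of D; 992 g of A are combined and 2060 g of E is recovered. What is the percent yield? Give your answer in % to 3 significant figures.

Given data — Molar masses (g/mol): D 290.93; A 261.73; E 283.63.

51.6 %

n(D) = 3070 / 290.93 = 10.55 mol
n(A) = 992.0 / 261.73 = 3.790 mol
n/ν for D = 10.55/3 = 3.517
n/ν for A = 3.790/1 = 3.790
Smallest n/ν is D → limiting reagent.
theoretical n(E) = (4/3) × 10.55 = 14.07 mol → 3991 g
% yield = 2060 / 3991 × 100 = 51.62 %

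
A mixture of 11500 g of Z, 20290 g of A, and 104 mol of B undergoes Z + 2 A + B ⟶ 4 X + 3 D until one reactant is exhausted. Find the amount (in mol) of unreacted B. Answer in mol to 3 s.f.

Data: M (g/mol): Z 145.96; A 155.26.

38.7 mol

n(Z) = 11500 / 145.96 = 78.79 mol
n(A) = 20290 / 155.26 = 130.7 mol
n(B) = 104.0 mol
n/ν for Z = 78.79/1 = 78.79
n/ν for A = 130.7/2 = 65.35
n/ν for B = 104.0/1 = 104.0
Smallest n/ν is A → limiting reagent.
B consumed = (1/2) × 130.7 = 65.35 mol
B remaining = 104.0 − 65.35 = 38.65 mol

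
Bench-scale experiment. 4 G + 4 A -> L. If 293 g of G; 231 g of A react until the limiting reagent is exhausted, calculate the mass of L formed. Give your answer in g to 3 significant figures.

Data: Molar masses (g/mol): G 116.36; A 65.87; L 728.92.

459 g

n(G) = 293.0 / 116.36 = 2.518 mol
n(A) = 231.0 / 65.87 = 3.507 mol
n/ν for G = 2.518/4 = 0.6295
n/ν for A = 3.507/4 = 0.8768
Smallest n/ν is G → limiting reagent.
n(L) = (1/4) × 2.518 = 0.6295 mol
mass = 0.6295 × 728.92 = 458.9 g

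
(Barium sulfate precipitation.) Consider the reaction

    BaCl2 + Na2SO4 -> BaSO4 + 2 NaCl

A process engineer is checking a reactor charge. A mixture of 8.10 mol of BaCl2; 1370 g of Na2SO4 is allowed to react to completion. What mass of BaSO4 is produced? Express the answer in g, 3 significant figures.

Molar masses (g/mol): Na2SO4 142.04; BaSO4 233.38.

1890 g

n(BaCl2) = 8.100 mol
n(Na2SO4) = 1370 / 142.04 = 9.645 mol
n/ν for BaCl2 = 8.100/1 = 8.100
n/ν for Na2SO4 = 9.645/1 = 9.645
Smallest n/ν is BaCl2 → limiting reagent.
n(BaSO4) = (1/1) × 8.100 = 8.100 mol
mass = 8.100 × 233.38 = 1890 g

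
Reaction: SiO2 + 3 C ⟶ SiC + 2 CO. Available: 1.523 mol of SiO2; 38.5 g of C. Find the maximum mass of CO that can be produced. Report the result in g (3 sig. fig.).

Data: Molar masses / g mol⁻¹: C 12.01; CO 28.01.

59.9 g

n(SiO2) = 1.523 mol
n(C) = 38.50 / 12.01 = 3.206 mol
n/ν for SiO2 = 1.523/1 = 1.523
n/ν for C = 3.206/3 = 1.069
Smallest n/ν is C → limiting reagent.
n(CO) = (2/3) × 3.206 = 2.137 mol
mass = 2.137 × 28.01 = 59.86 g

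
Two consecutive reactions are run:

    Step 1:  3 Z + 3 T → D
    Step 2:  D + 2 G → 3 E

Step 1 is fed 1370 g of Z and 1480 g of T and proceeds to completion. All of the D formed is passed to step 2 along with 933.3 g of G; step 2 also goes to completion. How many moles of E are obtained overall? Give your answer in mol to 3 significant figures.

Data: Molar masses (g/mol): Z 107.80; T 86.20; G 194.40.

Step 1:
n(Z) = 1370 / 107.80 = 12.71 mol
n(T) = 1480 / 86.20 = 17.17 mol
n/ν → Z: 4.237, T: 5.723; Z is limiting.
n(D) produced = (1/3) × 12.71 = 4.237 mol
Step 2:
n(D) available = 4.237 mol
n(G) = 933.3 / 194.40 = 4.801 mol
n/ν → D: 4.237, G: 2.401; G is limiting.
n(E) = (3/2) × 4.801 = 7.202 mol

7.20 mol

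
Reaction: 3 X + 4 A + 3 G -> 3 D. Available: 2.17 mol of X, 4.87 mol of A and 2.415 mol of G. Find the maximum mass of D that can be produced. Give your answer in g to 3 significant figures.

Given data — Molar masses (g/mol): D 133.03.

289 g

n(X) = 2.170 mol
n(A) = 4.870 mol
n(G) = 2.415 mol
n/ν → X: 0.7233, A: 1.218, G: 0.8050; X is limiting.
n(D) = (3/3) × 2.170 = 2.170 mol
mass = 2.170 × 133.03 = 288.7 g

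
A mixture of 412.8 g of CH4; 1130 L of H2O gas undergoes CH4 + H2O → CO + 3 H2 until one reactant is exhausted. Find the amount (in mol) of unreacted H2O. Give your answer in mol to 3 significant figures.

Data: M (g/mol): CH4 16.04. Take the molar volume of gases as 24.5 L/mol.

20.4 mol

n(CH4) = 412.8 / 16.04 = 25.74 mol
n(H2O) = 1130 / 24.5 = 46.12 mol
n/ν → CH4: 25.74, H2O: 46.12; CH4 is limiting.
H2O consumed = (1/1) × 25.74 = 25.74 mol
H2O remaining = 46.12 − 25.74 = 20.38 mol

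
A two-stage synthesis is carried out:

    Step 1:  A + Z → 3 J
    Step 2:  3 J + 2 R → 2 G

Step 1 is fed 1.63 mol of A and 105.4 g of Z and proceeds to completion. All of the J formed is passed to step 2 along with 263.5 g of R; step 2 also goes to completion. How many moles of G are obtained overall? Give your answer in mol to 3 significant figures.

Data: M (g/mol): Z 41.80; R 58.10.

3.26 mol

Step 1:
n(A) = 1.630 mol
n(Z) = 105.4 / 41.80 = 2.522 mol
n/ν for A = 1.630/1 = 1.630
n/ν for Z = 2.522/1 = 2.522
Smallest n/ν is A → limiting reagent.
n(J) produced = (3/1) × 1.630 = 4.890 mol
Step 2:
n(J) available = 4.890 mol
n(R) = 263.5 / 58.10 = 4.535 mol
n/ν for J = 4.890/3 = 1.630
n/ν for R = 4.535/2 = 2.268
Smallest n/ν is J → limiting reagent.
n(G) = (2/3) × 4.890 = 3.260 mol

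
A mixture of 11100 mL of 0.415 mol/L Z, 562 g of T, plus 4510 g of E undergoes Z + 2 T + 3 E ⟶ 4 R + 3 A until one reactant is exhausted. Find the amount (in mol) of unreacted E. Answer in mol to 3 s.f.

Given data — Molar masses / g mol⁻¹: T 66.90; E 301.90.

2.34 mol

n(Z) = 0.415 × 11100/1000 = 4.607 mol
n(T) = 562.0 / 66.90 = 8.401 mol
n(E) = 4510 / 301.90 = 14.94 mol
n/ν for Z = 4.607/1 = 4.607
n/ν for T = 8.401/2 = 4.201
n/ν for E = 14.94/3 = 4.980
Smallest n/ν is T → limiting reagent.
E consumed = (3/2) × 8.401 = 12.60 mol
E remaining = 14.94 − 12.60 = 2.340 mol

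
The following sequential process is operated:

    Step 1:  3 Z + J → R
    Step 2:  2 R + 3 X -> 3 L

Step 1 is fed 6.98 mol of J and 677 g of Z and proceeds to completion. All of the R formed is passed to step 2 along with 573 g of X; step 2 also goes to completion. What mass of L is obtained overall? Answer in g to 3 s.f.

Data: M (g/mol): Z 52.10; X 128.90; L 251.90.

1120 g

Step 1:
n(J) = 6.980 mol
n(Z) = 677.0 / 52.10 = 12.99 mol
n/ν → J: 6.980, Z: 4.330; Z is limiting.
n(R) produced = (1/3) × 12.99 = 4.330 mol
Step 2:
n(R) available = 4.330 mol
n(X) = 573.0 / 128.90 = 4.445 mol
n/ν → R: 2.165, X: 1.482; X is limiting.
n(L) = (3/3) × 4.445 = 4.445 mol
mass = 4.445 × 251.90 = 1120 g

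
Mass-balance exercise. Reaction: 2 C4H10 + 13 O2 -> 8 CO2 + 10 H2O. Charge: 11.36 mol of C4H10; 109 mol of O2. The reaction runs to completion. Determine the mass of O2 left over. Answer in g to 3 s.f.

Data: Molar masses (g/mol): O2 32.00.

n(C4H10) = 11.36 mol
n(O2) = 109.0 mol
n/ν → C4H10: 5.680, O2: 8.385; C4H10 is limiting.
O2 consumed = (13/2) × 11.36 = 73.84 mol
O2 remaining = 109.0 − 73.84 = 35.16 mol
mass = 35.16 × 32.00 = 1125 g

1130 g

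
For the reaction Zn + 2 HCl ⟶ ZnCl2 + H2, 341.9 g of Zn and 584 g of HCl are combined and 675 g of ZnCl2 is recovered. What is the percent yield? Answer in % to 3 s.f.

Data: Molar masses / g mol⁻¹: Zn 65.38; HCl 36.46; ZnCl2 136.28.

n(Zn) = 341.9 / 65.38 = 5.229 mol
n(HCl) = 584.0 / 36.46 = 16.02 mol
n/ν for Zn = 5.229/1 = 5.229
n/ν for HCl = 16.02/2 = 8.010
Smallest n/ν is Zn → limiting reagent.
theoretical n(ZnCl2) = (1/1) × 5.229 = 5.229 mol → 712.6 g
% yield = 675 / 712.6 × 100 = 94.72 %

94.7 %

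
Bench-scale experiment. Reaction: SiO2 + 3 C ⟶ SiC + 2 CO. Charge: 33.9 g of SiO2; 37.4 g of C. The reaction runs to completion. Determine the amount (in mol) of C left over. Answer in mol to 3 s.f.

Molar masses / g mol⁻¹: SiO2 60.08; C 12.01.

n(SiO2) = 33.90 / 60.08 = 0.5642 mol
n(C) = 37.40 / 12.01 = 3.114 mol
n/ν for SiO2 = 0.5642/1 = 0.5642
n/ν for C = 3.114/3 = 1.038
Smallest n/ν is SiO2 → limiting reagent.
C consumed = (3/1) × 0.5642 = 1.693 mol
C remaining = 3.114 − 1.693 = 1.421 mol

1.42 mol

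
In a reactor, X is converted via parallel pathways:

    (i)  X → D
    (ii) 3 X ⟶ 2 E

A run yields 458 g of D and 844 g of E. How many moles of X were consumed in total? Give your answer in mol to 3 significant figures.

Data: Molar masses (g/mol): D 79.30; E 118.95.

16.4 mol

n(D) = 458 / 79.30 = 5.776 mol
n(E) = 844 / 118.95 = 7.095 mol
n(X) via (i) = (1/1)×5.776 = 5.776 mol
n(X) via (ii) = (3/2)×7.095 = 10.64 mol
total n(X) = 5.776 + 10.64 = 16.42 mol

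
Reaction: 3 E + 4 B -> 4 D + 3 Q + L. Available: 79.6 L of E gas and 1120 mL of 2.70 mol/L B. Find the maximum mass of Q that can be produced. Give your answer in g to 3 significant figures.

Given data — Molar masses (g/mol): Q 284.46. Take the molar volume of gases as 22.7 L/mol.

n(E) = 79.60 / 22.7 = 3.507 mol
n(B) = 2.70 × 1120/1000 = 3.024 mol
n/ν → E: 1.169, B: 0.7560; B is limiting.
n(Q) = (3/4) × 3.024 = 2.268 mol
mass = 2.268 × 284.46 = 645.2 g

645 g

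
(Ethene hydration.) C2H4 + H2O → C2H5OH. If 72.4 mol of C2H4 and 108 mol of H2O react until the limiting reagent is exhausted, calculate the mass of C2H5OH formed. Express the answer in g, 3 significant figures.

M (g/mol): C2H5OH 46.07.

3340 g

n(C2H4) = 72.40 mol
n(H2O) = 108.0 mol
n/ν for C2H4 = 72.40/1 = 72.40
n/ν for H2O = 108.0/1 = 108.0
Smallest n/ν is C2H4 → limiting reagent.
n(C2H5OH) = (1/1) × 72.40 = 72.40 mol
mass = 72.40 × 46.07 = 3335 g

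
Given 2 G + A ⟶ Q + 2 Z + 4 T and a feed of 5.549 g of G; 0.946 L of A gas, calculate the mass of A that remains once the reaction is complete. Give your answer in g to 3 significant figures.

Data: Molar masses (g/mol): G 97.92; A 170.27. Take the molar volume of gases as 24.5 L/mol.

n(G) = 5.549 / 97.92 = 0.05667 mol
n(A) = 0.9460 / 24.5 = 0.03861 mol
n/ν for G = 0.05667/2 = 0.02834
n/ν for A = 0.03861/1 = 0.03861
Smallest n/ν is G → limiting reagent.
A consumed = (1/2) × 0.05667 = 0.02834 mol
A remaining = 0.03861 − 0.02834 = 0.01027 mol
mass = 0.01027 × 170.27 = 1.749 g

1.75 g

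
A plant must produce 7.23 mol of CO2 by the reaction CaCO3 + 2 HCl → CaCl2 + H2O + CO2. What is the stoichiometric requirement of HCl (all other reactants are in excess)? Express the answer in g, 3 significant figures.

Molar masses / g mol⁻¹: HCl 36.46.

n(CO2) = 7.230 mol
n(HCl) = (2/1) × 7.230 = 14.46 mol
mass = 14.46 × 36.46 = 527.2 g

527 g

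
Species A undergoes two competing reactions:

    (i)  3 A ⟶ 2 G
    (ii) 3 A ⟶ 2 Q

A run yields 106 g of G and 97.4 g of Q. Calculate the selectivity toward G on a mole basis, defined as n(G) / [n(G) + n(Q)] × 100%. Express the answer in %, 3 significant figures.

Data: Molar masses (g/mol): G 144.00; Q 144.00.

52.1 %

n(G) = 106 / 144.00 = 0.7361 mol
n(Q) = 97.4 / 144.00 = 0.6764 mol
selectivity = 0.7361/(0.7361+0.6764) × 100 = 52.11 %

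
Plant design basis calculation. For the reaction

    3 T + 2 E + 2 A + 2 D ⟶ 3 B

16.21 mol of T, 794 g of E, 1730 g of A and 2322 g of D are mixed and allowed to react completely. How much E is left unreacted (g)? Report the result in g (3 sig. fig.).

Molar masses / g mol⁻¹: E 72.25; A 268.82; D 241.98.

n(T) = 16.21 mol
n(E) = 794.0 / 72.25 = 10.99 mol
n(A) = 1730 / 268.82 = 6.436 mol
n(D) = 2322 / 241.98 = 9.596 mol
n/ν for T = 16.21/3 = 5.403
n/ν for E = 10.99/2 = 5.495
n/ν for A = 6.436/2 = 3.218
n/ν for D = 9.596/2 = 4.798
Smallest n/ν is A → limiting reagent.
E consumed = (2/2) × 6.436 = 6.436 mol
E remaining = 10.99 − 6.436 = 4.554 mol
mass = 4.554 × 72.25 = 329.0 g

329 g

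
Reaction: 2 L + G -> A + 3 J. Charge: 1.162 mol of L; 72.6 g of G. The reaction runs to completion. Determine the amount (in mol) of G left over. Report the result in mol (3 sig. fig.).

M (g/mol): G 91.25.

n(L) = 1.162 mol
n(G) = 72.60 / 91.25 = 0.7956 mol
n/ν for L = 1.162/2 = 0.5810
n/ν for G = 0.7956/1 = 0.7956
Smallest n/ν is L → limiting reagent.
G consumed = (1/2) × 1.162 = 0.5810 mol
G remaining = 0.7956 − 0.5810 = 0.2146 mol

0.215 mol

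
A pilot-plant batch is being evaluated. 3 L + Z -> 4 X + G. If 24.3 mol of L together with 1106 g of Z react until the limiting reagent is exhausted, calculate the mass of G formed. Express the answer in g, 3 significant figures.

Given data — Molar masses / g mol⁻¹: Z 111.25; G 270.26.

n(L) = 24.30 mol
n(Z) = 1106 / 111.25 = 9.942 mol
n/ν for L = 24.30/3 = 8.100
n/ν for Z = 9.942/1 = 9.942
Smallest n/ν is L → limiting reagent.
n(G) = (1/3) × 24.30 = 8.100 mol
mass = 8.100 × 270.26 = 2189 g

2190 g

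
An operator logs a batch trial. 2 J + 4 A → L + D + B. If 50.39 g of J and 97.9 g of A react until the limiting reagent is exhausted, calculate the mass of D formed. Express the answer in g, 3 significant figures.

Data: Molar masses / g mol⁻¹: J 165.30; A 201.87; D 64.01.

7.76 g

n(J) = 50.39 / 165.30 = 0.3048 mol
n(A) = 97.90 / 201.87 = 0.4850 mol
n/ν for J = 0.3048/2 = 0.1524
n/ν for A = 0.4850/4 = 0.1213
Smallest n/ν is A → limiting reagent.
n(D) = (1/4) × 0.4850 = 0.1213 mol
mass = 0.1213 × 64.01 = 7.764 g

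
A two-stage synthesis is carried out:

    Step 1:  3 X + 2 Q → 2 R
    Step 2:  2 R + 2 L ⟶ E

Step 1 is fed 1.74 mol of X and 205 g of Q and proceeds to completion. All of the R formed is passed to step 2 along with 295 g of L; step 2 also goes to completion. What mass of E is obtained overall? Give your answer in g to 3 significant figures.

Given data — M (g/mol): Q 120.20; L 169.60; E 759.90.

Step 1:
n(X) = 1.740 mol
n(Q) = 205.0 / 120.20 = 1.705 mol
n/ν for X = 1.740/3 = 0.5800
n/ν for Q = 1.705/2 = 0.8525
Smallest n/ν is X → limiting reagent.
n(R) produced = (2/3) × 1.740 = 1.160 mol
Step 2:
n(R) available = 1.160 mol
n(L) = 295.0 / 169.60 = 1.739 mol
n/ν for R = 1.160/2 = 0.5800
n/ν for L = 1.739/2 = 0.8695
Smallest n/ν is R → limiting reagent.
n(E) = (1/2) × 1.160 = 0.5800 mol
mass = 0.5800 × 759.90 = 440.7 g

441 g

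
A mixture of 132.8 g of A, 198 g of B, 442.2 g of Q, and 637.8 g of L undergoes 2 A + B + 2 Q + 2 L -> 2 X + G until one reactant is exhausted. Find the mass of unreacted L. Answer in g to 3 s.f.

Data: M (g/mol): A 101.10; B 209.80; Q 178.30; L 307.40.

234 g

n(A) = 132.8 / 101.10 = 1.314 mol
n(B) = 198.0 / 209.80 = 0.9438 mol
n(Q) = 442.2 / 178.30 = 2.480 mol
n(L) = 637.8 / 307.40 = 2.075 mol
n/ν → A: 0.6570, B: 0.9438, Q: 1.240, L: 1.038; A is limiting.
L consumed = (2/2) × 1.314 = 1.314 mol
L remaining = 2.075 − 1.314 = 0.7610 mol
mass = 0.7610 × 307.40 = 233.9 g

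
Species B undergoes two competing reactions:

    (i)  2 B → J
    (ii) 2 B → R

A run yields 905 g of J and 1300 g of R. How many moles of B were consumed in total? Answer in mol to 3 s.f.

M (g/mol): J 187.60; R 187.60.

23.5 mol

n(J) = 905 / 187.60 = 4.824 mol
n(R) = 1300 / 187.60 = 6.930 mol
n(B) via (i) = (2/1)×4.824 = 9.648 mol
n(B) via (ii) = (2/1)×6.930 = 13.86 mol
total n(B) = 9.648 + 13.86 = 23.51 mol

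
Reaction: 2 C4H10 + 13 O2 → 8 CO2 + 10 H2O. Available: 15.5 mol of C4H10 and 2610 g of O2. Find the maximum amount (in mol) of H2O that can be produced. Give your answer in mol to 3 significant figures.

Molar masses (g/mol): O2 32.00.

62.7 mol

n(C4H10) = 15.50 mol
n(O2) = 2610 / 32.00 = 81.56 mol
n/ν for C4H10 = 15.50/2 = 7.750
n/ν for O2 = 81.56/13 = 6.274
Smallest n/ν is O2 → limiting reagent.
n(H2O) = (10/13) × 81.56 = 62.74 mol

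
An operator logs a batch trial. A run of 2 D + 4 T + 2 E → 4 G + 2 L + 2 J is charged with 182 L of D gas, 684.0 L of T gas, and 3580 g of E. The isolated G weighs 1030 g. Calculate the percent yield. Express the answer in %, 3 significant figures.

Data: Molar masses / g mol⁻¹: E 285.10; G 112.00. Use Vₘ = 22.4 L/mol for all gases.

56.6 %

n(D) = 182.0 / 22.4 = 8.125 mol
n(T) = 684.0 / 22.4 = 30.54 mol
n(E) = 3580 / 285.10 = 12.56 mol
n/ν → D: 4.063, T: 7.635, E: 6.280; D is limiting.
theoretical n(G) = (4/2) × 8.125 = 16.25 mol → 1820 g
% yield = 1030 / 1820 × 100 = 56.59 %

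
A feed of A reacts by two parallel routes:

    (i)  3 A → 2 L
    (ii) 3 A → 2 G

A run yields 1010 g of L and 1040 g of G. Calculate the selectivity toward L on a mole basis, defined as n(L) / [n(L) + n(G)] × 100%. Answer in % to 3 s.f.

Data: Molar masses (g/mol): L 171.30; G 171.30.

49.3 %

n(L) = 1010 / 171.30 = 5.896 mol
n(G) = 1040 / 171.30 = 6.071 mol
selectivity = 5.896/(5.896+6.071) × 100 = 49.27 %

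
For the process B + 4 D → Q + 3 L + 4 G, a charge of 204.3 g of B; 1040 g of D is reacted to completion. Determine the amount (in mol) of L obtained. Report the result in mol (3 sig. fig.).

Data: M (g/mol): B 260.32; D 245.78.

2.35 mol

n(B) = 204.3 / 260.32 = 0.7848 mol
n(D) = 1040 / 245.78 = 4.231 mol
n/ν for B = 0.7848/1 = 0.7848
n/ν for D = 4.231/4 = 1.058
Smallest n/ν is B → limiting reagent.
n(L) = (3/1) × 0.7848 = 2.354 mol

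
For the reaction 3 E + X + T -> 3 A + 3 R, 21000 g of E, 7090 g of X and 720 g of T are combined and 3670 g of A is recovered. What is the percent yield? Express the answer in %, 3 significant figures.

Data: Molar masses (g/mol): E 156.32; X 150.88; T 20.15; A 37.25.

91.9 %

n(E) = 21000 / 156.32 = 134.3 mol
n(X) = 7090 / 150.88 = 46.99 mol
n(T) = 720.0 / 20.15 = 35.73 mol
n/ν for E = 134.3/3 = 44.77
n/ν for X = 46.99/1 = 46.99
n/ν for T = 35.73/1 = 35.73
Smallest n/ν is T → limiting reagent.
theoretical n(A) = (3/1) × 35.73 = 107.2 mol → 3993 g
% yield = 3670 / 3993 × 100 = 91.91 %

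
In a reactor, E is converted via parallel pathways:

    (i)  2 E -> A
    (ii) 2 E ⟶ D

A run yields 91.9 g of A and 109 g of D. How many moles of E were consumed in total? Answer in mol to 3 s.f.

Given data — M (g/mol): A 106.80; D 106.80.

3.76 mol

n(A) = 91.9 / 106.80 = 0.8605 mol
n(D) = 109 / 106.80 = 1.021 mol
n(E) via (i) = (2/1)×0.8605 = 1.721 mol
n(E) via (ii) = (2/1)×1.021 = 2.042 mol
total n(E) = 1.721 + 2.042 = 3.763 mol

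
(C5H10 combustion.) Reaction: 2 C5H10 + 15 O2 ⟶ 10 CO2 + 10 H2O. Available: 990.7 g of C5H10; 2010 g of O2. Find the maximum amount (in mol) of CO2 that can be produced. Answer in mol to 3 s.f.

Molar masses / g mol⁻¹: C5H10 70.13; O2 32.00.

41.9 mol

n(C5H10) = 990.7 / 70.13 = 14.13 mol
n(O2) = 2010 / 32.00 = 62.81 mol
n/ν for C5H10 = 14.13/2 = 7.065
n/ν for O2 = 62.81/15 = 4.187
Smallest n/ν is O2 → limiting reagent.
n(CO2) = (10/15) × 62.81 = 41.87 mol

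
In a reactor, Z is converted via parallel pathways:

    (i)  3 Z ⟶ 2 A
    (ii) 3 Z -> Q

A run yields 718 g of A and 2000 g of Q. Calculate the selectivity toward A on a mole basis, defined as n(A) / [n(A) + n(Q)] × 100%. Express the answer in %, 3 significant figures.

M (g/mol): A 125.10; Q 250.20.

41.8 %

n(A) = 718 / 125.10 = 5.739 mol
n(Q) = 2000 / 250.20 = 7.994 mol
selectivity = 5.739/(5.739+7.994) × 100 = 41.79 %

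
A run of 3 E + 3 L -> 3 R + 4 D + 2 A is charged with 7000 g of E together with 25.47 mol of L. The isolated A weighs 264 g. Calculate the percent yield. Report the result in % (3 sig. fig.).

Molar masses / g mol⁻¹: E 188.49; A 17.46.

89.0 %

n(E) = 7000 / 188.49 = 37.14 mol
n(L) = 25.47 mol
n/ν for E = 37.14/3 = 12.38
n/ν for L = 25.47/3 = 8.490
Smallest n/ν is L → limiting reagent.
theoretical n(A) = (2/3) × 25.47 = 16.98 mol → 296.5 g
% yield = 264 / 296.5 × 100 = 89.04 %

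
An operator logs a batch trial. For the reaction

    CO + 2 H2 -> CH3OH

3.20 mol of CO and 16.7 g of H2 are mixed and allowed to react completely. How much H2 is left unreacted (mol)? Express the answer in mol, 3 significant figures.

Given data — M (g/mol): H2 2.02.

n(CO) = 3.200 mol
n(H2) = 16.70 / 2.02 = 8.267 mol
n/ν for CO = 3.200/1 = 3.200
n/ν for H2 = 8.267/2 = 4.134
Smallest n/ν is CO → limiting reagent.
H2 consumed = (2/1) × 3.200 = 6.400 mol
H2 remaining = 8.267 − 6.400 = 1.867 mol

1.87 mol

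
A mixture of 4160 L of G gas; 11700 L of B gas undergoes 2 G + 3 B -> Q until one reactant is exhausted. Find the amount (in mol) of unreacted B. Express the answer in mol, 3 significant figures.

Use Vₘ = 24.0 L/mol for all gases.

n(G) = 4160 / 24.0 = 173.3 mol
n(B) = 11700 / 24.0 = 487.5 mol
n/ν for G = 173.3/2 = 86.65
n/ν for B = 487.5/3 = 162.5
Smallest n/ν is G → limiting reagent.
B consumed = (3/2) × 173.3 = 260.0 mol
B remaining = 487.5 − 260.0 = 227.5 mol

228 mol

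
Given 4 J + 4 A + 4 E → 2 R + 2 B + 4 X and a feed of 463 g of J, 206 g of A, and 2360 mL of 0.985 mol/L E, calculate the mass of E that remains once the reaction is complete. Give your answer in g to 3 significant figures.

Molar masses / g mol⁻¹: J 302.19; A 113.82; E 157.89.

125 g

n(J) = 463.0 / 302.19 = 1.532 mol
n(A) = 206.0 / 113.82 = 1.810 mol
n(E) = 0.985 × 2360/1000 = 2.325 mol
n/ν → J: 0.3830, A: 0.4525, E: 0.5813; J is limiting.
E consumed = (4/4) × 1.532 = 1.532 mol
E remaining = 2.325 − 1.532 = 0.7930 mol
mass = 0.7930 × 157.89 = 125.2 g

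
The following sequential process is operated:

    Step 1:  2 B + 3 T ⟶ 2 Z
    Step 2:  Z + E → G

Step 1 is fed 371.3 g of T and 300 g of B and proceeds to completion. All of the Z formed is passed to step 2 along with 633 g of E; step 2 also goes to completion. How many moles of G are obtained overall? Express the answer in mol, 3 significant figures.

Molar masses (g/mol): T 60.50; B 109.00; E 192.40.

2.75 mol

Step 1:
n(T) = 371.3 / 60.50 = 6.137 mol
n(B) = 300.0 / 109.00 = 2.752 mol
n/ν for T = 6.137/3 = 2.046
n/ν for B = 2.752/2 = 1.376
Smallest n/ν is B → limiting reagent.
n(Z) produced = (2/2) × 2.752 = 2.752 mol
Step 2:
n(Z) available = 2.752 mol
n(E) = 633.0 / 192.40 = 3.290 mol
n/ν for Z = 2.752/1 = 2.752
n/ν for E = 3.290/1 = 3.290
Smallest n/ν is Z → limiting reagent.
n(G) = (1/1) × 2.752 = 2.752 mol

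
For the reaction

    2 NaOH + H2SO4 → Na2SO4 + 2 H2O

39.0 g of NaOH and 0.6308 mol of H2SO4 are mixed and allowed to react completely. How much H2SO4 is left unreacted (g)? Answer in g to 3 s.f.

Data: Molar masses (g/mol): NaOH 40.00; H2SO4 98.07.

n(NaOH) = 39.00 / 40.00 = 0.9750 mol
n(H2SO4) = 0.6308 mol
n/ν → NaOH: 0.4875, H2SO4: 0.6308; NaOH is limiting.
H2SO4 consumed = (1/2) × 0.9750 = 0.4875 mol
H2SO4 remaining = 0.6308 − 0.4875 = 0.1433 mol
mass = 0.1433 × 98.07 = 14.05 g

14.1 g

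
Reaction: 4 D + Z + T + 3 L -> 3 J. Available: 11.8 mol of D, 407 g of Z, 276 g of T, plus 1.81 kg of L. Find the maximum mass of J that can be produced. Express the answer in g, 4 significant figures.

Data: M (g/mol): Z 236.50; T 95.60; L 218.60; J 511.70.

2642 g

n(D) = 11.80 mol
n(Z) = 407.0 / 236.50 = 1.721 mol
n(T) = 276.0 / 95.60 = 2.887 mol
n(L) = 1.810×1000 / 218.60 = 8.280 mol
n/ν for D = 11.80/4 = 2.950
n/ν for Z = 1.721/1 = 1.721
n/ν for T = 2.887/1 = 2.887
n/ν for L = 8.280/3 = 2.760
Smallest n/ν is Z → limiting reagent.
n(J) = (3/1) × 1.721 = 5.163 mol
mass = 5.163 × 511.70 = 2642 g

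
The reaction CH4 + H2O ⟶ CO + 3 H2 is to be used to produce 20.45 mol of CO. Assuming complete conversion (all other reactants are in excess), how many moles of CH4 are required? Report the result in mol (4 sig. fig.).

20.45 mol

n(CO) = 20.45 mol
n(CH4) = (1/1) × 20.45 = 20.45 mol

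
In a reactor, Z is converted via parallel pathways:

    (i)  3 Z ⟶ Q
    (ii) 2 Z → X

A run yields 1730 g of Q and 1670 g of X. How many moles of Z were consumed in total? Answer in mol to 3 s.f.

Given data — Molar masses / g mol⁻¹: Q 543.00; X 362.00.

18.8 mol

n(Q) = 1730 / 543.00 = 3.186 mol
n(X) = 1670 / 362.00 = 4.613 mol
n(Z) via (i) = (3/1)×3.186 = 9.558 mol
n(Z) via (ii) = (2/1)×4.613 = 9.226 mol
total n(Z) = 9.558 + 9.226 = 18.78 mol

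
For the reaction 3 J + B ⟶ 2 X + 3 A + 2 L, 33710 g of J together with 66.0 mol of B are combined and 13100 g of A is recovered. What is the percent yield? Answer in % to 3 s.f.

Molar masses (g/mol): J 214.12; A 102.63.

n(J) = 33710 / 214.12 = 157.4 mol
n(B) = 66.00 mol
n/ν for J = 157.4/3 = 52.47
n/ν for B = 66.00/1 = 66.00
Smallest n/ν is J → limiting reagent.
theoretical n(A) = (3/3) × 157.4 = 157.4 mol → 16150 g
% yield = 13100 / 16150 × 100 = 81.11 %

81.1 %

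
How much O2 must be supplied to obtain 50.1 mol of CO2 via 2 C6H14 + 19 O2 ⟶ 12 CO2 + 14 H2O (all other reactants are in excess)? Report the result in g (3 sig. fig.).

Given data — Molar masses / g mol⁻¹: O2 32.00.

n(CO2) = 50.10 mol
n(O2) = (19/12) × 50.10 = 79.33 mol
mass = 79.33 × 32.00 = 2539 g

2540 g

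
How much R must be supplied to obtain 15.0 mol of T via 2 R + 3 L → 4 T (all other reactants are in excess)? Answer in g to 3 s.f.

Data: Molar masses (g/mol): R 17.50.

n(T) = 15.00 mol
n(R) = (2/4) × 15.00 = 7.500 mol
mass = 7.500 × 17.50 = 131.3 g

131 g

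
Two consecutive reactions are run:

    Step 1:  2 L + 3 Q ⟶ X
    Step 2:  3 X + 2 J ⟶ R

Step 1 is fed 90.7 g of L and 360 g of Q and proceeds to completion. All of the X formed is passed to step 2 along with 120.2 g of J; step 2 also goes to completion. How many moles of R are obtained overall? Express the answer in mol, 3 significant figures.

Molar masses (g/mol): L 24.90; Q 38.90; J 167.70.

Step 1:
n(L) = 90.70 / 24.90 = 3.643 mol
n(Q) = 360.0 / 38.90 = 9.254 mol
n/ν → L: 1.822, Q: 3.085; L is limiting.
n(X) produced = (1/2) × 3.643 = 1.822 mol
Step 2:
n(X) available = 1.822 mol
n(J) = 120.2 / 167.70 = 0.7168 mol
n/ν → X: 0.6073, J: 0.3584; J is limiting.
n(R) = (1/2) × 0.7168 = 0.3584 mol

0.358 mol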